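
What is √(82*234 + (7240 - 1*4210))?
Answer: 23*√42 ≈ 149.06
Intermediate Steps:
√(82*234 + (7240 - 1*4210)) = √(19188 + (7240 - 4210)) = √(19188 + 3030) = √22218 = 23*√42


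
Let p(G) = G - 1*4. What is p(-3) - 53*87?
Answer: -4618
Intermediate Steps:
p(G) = -4 + G (p(G) = G - 4 = -4 + G)
p(-3) - 53*87 = (-4 - 3) - 53*87 = -7 - 4611 = -4618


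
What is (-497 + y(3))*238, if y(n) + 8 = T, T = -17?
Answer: -124236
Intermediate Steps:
y(n) = -25 (y(n) = -8 - 17 = -25)
(-497 + y(3))*238 = (-497 - 25)*238 = -522*238 = -124236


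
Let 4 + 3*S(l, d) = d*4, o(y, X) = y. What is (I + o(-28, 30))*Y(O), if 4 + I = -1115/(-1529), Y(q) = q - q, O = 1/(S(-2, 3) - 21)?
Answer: 0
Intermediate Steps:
S(l, d) = -4/3 + 4*d/3 (S(l, d) = -4/3 + (d*4)/3 = -4/3 + (4*d)/3 = -4/3 + 4*d/3)
O = -3/55 (O = 1/((-4/3 + (4/3)*3) - 21) = 1/((-4/3 + 4) - 21) = 1/(8/3 - 21) = 1/(-55/3) = -3/55 ≈ -0.054545)
Y(q) = 0
I = -5001/1529 (I = -4 - 1115/(-1529) = -4 - 1115*(-1/1529) = -4 + 1115/1529 = -5001/1529 ≈ -3.2708)
(I + o(-28, 30))*Y(O) = (-5001/1529 - 28)*0 = -47813/1529*0 = 0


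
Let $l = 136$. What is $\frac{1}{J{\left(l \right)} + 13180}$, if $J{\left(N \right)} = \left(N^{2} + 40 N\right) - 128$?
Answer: $\frac{1}{36988} \approx 2.7036 \cdot 10^{-5}$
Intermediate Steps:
$J{\left(N \right)} = -128 + N^{2} + 40 N$
$\frac{1}{J{\left(l \right)} + 13180} = \frac{1}{\left(-128 + 136^{2} + 40 \cdot 136\right) + 13180} = \frac{1}{\left(-128 + 18496 + 5440\right) + 13180} = \frac{1}{23808 + 13180} = \frac{1}{36988}$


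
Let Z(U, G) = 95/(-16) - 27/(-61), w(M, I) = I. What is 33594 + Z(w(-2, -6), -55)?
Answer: 32782381/976 ≈ 33589.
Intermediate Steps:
Z(U, G) = -5363/976 (Z(U, G) = 95*(-1/16) - 27*(-1/61) = -95/16 + 27/61 = -5363/976)
33594 + Z(w(-2, -6), -55) = 33594 - 5363/976 = 32782381/976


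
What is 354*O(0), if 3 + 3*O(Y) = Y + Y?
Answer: -354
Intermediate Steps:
O(Y) = -1 + 2*Y/3 (O(Y) = -1 + (Y + Y)/3 = -1 + (2*Y)/3 = -1 + 2*Y/3)
354*O(0) = 354*(-1 + (⅔)*0) = 354*(-1 + 0) = 354*(-1) = -354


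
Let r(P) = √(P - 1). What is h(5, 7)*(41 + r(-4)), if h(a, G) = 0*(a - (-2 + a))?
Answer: 0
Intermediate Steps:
r(P) = √(-1 + P)
h(a, G) = 0 (h(a, G) = 0*(a + (2 - a)) = 0*2 = 0)
h(5, 7)*(41 + r(-4)) = 0*(41 + √(-1 - 4)) = 0*(41 + √(-5)) = 0*(41 + I*√5) = 0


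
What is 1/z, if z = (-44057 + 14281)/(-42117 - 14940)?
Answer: 57057/29776 ≈ 1.9162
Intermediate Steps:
z = 29776/57057 (z = -29776/(-57057) = -29776*(-1/57057) = 29776/57057 ≈ 0.52186)
1/z = 1/(29776/57057) = 57057/29776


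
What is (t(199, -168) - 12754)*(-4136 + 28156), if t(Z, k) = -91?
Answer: -308536900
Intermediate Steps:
(t(199, -168) - 12754)*(-4136 + 28156) = (-91 - 12754)*(-4136 + 28156) = -12845*24020 = -308536900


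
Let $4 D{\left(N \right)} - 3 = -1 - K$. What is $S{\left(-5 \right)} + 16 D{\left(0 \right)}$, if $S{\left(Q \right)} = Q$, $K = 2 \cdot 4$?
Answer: $-29$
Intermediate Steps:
$K = 8$
$D{\left(N \right)} = - \frac{3}{2}$ ($D{\left(N \right)} = \frac{3}{4} + \frac{-1 - 8}{4} = \frac{3}{4} + \frac{1}{4} \left(-9\right) = \frac{3}{4} - \frac{9}{4} = - \frac{3}{2}$)
$S{\left(-5 \right)} + 16 D{\left(0 \right)} = -5 + 16 \left(- \frac{3}{2}\right) = -5 - 24 = -29$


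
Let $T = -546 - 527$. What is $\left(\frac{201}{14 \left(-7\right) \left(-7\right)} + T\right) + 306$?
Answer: $- \frac{525961}{686} \approx -766.71$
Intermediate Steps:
$T = -1073$
$\left(\frac{201}{14 \left(-7\right) \left(-7\right)} + T\right) + 306 = \left(\frac{201}{14 \left(-7\right) \left(-7\right)} - 1073\right) + 306 = \left(\frac{201}{\left(-98\right) \left(-7\right)} - 1073\right) + 306 = \left(\frac{201}{686} - 1073\right) + 306 = - \frac{735877}{686} + 306 = - \frac{525961}{686}$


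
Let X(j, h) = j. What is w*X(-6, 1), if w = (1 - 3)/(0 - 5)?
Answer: -12/5 ≈ -2.4000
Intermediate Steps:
w = 2/5 (w = -2/(-5) = -2*(-1/5) = 2/5 ≈ 0.40000)
w*X(-6, 1) = (2/5)*(-6) = -12/5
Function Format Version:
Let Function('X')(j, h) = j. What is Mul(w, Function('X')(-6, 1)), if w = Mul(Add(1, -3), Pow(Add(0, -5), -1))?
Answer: Rational(-12, 5) ≈ -2.4000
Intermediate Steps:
w = Rational(2, 5) (w = Mul(-2, Pow(-5, -1)) = Mul(-2, Rational(-1, 5)) = Rational(2, 5) ≈ 0.40000)
Mul(w, Function('X')(-6, 1)) = Mul(Rational(2, 5), -6) = Rational(-12, 5)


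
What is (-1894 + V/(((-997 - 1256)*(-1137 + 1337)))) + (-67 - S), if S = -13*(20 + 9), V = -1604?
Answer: -178437199/112650 ≈ -1584.0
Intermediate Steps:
S = -377 (S = -13*29 = -377)
(-1894 + V/(((-997 - 1256)*(-1137 + 1337)))) + (-67 - S) = (-1894 - 1604*1/((-1137 + 1337)*(-997 - 1256))) + (-67 - 1*(-377)) = (-1894 - 1604/((-2253*200))) + (-67 + 377) = (-1894 - 1604/(-450600)) + 310 = (-1894 - 1604*(-1/450600)) + 310 = (-1894 + 401/112650) + 310 = -213358699/112650 + 310 = -178437199/112650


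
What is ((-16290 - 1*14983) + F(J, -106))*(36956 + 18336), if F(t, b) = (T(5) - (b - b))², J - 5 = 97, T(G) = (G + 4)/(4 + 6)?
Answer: -43227548237/25 ≈ -1.7291e+9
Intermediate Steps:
T(G) = ⅖ + G/10 (T(G) = (4 + G)/10 = (4 + G)*(⅒) = ⅖ + G/10)
J = 102 (J = 5 + 97 = 102)
F(t, b) = 81/100 (F(t, b) = ((⅖ + (⅒)*5) - (b - b))² = ((⅖ + ½) - 1*0)² = (9/10 + 0)² = (9/10)² = 81/100)
((-16290 - 1*14983) + F(J, -106))*(36956 + 18336) = ((-16290 - 1*14983) + 81/100)*(36956 + 18336) = ((-16290 - 14983) + 81/100)*55292 = (-31273 + 81/100)*55292 = -3127219/100*55292 = -43227548237/25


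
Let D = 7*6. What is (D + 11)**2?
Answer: 2809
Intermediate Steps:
D = 42
(D + 11)**2 = (42 + 11)**2 = 53**2 = 2809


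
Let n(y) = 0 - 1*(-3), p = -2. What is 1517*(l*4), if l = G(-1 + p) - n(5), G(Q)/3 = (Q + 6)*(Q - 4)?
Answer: -400488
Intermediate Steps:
n(y) = 3 (n(y) = 0 + 3 = 3)
G(Q) = 3*(-4 + Q)*(6 + Q) (G(Q) = 3*((Q + 6)*(Q - 4)) = 3*((6 + Q)*(-4 + Q)) = 3*((-4 + Q)*(6 + Q)) = 3*(-4 + Q)*(6 + Q))
l = -66 (l = (-72 + 3*(-1 - 2)² + 6*(-1 - 2)) - 1*3 = (-72 + 3*(-3)² + 6*(-3)) - 3 = (-72 + 3*9 - 18) - 3 = (-72 + 27 - 18) - 3 = -63 - 3 = -66)
1517*(l*4) = 1517*(-66*4) = 1517*(-264) = -400488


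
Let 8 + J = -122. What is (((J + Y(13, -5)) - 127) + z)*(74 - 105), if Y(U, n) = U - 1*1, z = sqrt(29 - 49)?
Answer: 7595 - 62*I*sqrt(5) ≈ 7595.0 - 138.64*I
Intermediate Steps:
J = -130 (J = -8 - 122 = -130)
z = 2*I*sqrt(5) (z = sqrt(-20) = 2*I*sqrt(5) ≈ 4.4721*I)
Y(U, n) = -1 + U (Y(U, n) = U - 1 = -1 + U)
(((J + Y(13, -5)) - 127) + z)*(74 - 105) = (((-130 + (-1 + 13)) - 127) + 2*I*sqrt(5))*(74 - 105) = (((-130 + 12) - 127) + 2*I*sqrt(5))*(-31) = ((-118 - 127) + 2*I*sqrt(5))*(-31) = (-245 + 2*I*sqrt(5))*(-31) = 7595 - 62*I*sqrt(5)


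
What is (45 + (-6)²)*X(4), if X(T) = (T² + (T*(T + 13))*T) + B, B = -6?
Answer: 22842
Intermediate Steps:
X(T) = -6 + T² + T²*(13 + T) (X(T) = (T² + (T*(T + 13))*T) - 6 = (T² + (T*(13 + T))*T) - 6 = (T² + T²*(13 + T)) - 6 = -6 + T² + T²*(13 + T))
(45 + (-6)²)*X(4) = (45 + (-6)²)*(-6 + 4³ + 14*4²) = (45 + 36)*(-6 + 64 + 14*16) = 81*(-6 + 64 + 224) = 81*282 = 22842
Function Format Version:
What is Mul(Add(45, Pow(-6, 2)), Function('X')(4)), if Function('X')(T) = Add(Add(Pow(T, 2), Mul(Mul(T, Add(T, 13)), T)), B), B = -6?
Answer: 22842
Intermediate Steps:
Function('X')(T) = Add(-6, Pow(T, 2), Mul(Pow(T, 2), Add(13, T))) (Function('X')(T) = Add(Add(Pow(T, 2), Mul(Mul(T, Add(T, 13)), T)), -6) = Add(Add(Pow(T, 2), Mul(Mul(T, Add(13, T)), T)), -6) = Add(Add(Pow(T, 2), Mul(Pow(T, 2), Add(13, T))), -6) = Add(-6, Pow(T, 2), Mul(Pow(T, 2), Add(13, T))))
Mul(Add(45, Pow(-6, 2)), Function('X')(4)) = Mul(Add(45, Pow(-6, 2)), Add(-6, Pow(4, 3), Mul(14, Pow(4, 2)))) = Mul(Add(45, 36), Add(-6, 64, Mul(14, 16))) = Mul(81, Add(-6, 64, 224)) = Mul(81, 282) = 22842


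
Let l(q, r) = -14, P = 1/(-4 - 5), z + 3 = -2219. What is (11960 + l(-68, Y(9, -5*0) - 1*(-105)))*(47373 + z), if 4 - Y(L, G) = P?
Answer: 539373846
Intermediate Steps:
z = -2222 (z = -3 - 2219 = -2222)
P = -⅑ (P = 1/(-9) = -⅑ ≈ -0.11111)
Y(L, G) = 37/9 (Y(L, G) = 4 - 1*(-⅑) = 4 + ⅑ = 37/9)
(11960 + l(-68, Y(9, -5*0) - 1*(-105)))*(47373 + z) = (11960 - 14)*(47373 - 2222) = 11946*45151 = 539373846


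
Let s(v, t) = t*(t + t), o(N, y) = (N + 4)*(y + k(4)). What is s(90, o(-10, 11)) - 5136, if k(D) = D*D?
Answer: 47352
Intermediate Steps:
k(D) = D**2
o(N, y) = (4 + N)*(16 + y) (o(N, y) = (N + 4)*(y + 4**2) = (4 + N)*(y + 16) = (4 + N)*(16 + y))
s(v, t) = 2*t**2 (s(v, t) = t*(2*t) = 2*t**2)
s(90, o(-10, 11)) - 5136 = 2*(64 + 4*11 + 16*(-10) - 10*11)**2 - 5136 = 2*(64 + 44 - 160 - 110)**2 - 5136 = 2*(-162)**2 - 5136 = 2*26244 - 5136 = 52488 - 5136 = 47352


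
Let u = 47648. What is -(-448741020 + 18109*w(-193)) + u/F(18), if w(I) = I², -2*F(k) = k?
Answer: -2032257737/9 ≈ -2.2581e+8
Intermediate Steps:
F(k) = -k/2
-(-448741020 + 18109*w(-193)) + u/F(18) = -18109/(1/(-24780 + (-193)²)) + 47648/((-½*18)) = -18109/(1/(-24780 + 37249)) + 47648/(-9) = -18109/(1/12469) + 47648*(-⅑) = -18109/1/12469 - 47648/9 = -18109*12469 - 47648/9 = -225801121 - 47648/9 = -2032257737/9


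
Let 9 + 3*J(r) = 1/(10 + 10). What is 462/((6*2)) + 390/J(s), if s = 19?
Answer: -33017/358 ≈ -92.226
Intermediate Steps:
J(r) = -179/60 (J(r) = -3 + 1/(3*(10 + 10)) = -3 + (1/3)/20 = -3 + (1/3)*(1/20) = -3 + 1/60 = -179/60)
462/((6*2)) + 390/J(s) = 462/((6*2)) + 390/(-179/60) = 462/12 + 390*(-60/179) = 462*(1/12) - 23400/179 = 77/2 - 23400/179 = -33017/358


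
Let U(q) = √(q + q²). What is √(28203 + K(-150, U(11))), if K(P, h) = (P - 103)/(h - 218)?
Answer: √(12297014 - 112812*√33)/(2*√(109 - √33)) ≈ 167.94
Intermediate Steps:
K(P, h) = (-103 + P)/(-218 + h)
√(28203 + K(-150, U(11))) = √(28203 + (-103 - 150)/(-218 + √(11*(1 + 11)))) = √(28203 - 253/(-218 + √(11*12))) = √(28203 - 253/(-218 + √132)) = √(28203 - 253/(-218 + 2*√33))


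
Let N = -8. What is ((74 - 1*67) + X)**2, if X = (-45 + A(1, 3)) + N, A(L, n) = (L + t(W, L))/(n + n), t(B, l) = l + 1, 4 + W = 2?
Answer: 8281/4 ≈ 2070.3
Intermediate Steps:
W = -2 (W = -4 + 2 = -2)
t(B, l) = 1 + l
A(L, n) = (1 + 2*L)/(2*n) (A(L, n) = (L + (1 + L))/(n + n) = (1 + 2*L)/((2*n)) = (1 + 2*L)*(1/(2*n)) = (1 + 2*L)/(2*n))
X = -105/2 (X = (-45 + (1/2 + 1)/3) - 8 = (-45 + (1/3)*(3/2)) - 8 = (-45 + 1/2) - 8 = -89/2 - 8 = -105/2 ≈ -52.500)
((74 - 1*67) + X)**2 = ((74 - 1*67) - 105/2)**2 = ((74 - 67) - 105/2)**2 = (7 - 105/2)**2 = (-91/2)**2 = 8281/4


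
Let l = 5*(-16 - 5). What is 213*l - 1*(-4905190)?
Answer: 4882825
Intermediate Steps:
l = -105 (l = 5*(-21) = -105)
213*l - 1*(-4905190) = 213*(-105) - 1*(-4905190) = -22365 + 4905190 = 4882825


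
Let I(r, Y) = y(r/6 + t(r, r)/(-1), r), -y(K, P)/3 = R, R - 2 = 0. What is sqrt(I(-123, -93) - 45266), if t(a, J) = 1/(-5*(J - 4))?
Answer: 2*I*sqrt(11318) ≈ 212.77*I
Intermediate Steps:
t(a, J) = 1/(20 - 5*J) (t(a, J) = 1/(-5*(-4 + J)) = 1/(20 - 5*J))
R = 2 (R = 2 + 0 = 2)
y(K, P) = -6 (y(K, P) = -3*2 = -6)
I(r, Y) = -6
sqrt(I(-123, -93) - 45266) = sqrt(-6 - 45266) = sqrt(-45272) = 2*I*sqrt(11318)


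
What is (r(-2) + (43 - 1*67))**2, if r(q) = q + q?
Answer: 784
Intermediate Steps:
r(q) = 2*q
(r(-2) + (43 - 1*67))**2 = (2*(-2) + (43 - 1*67))**2 = (-4 + (43 - 67))**2 = (-4 - 24)**2 = (-28)**2 = 784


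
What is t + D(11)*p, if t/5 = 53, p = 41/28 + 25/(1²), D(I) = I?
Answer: 15571/28 ≈ 556.11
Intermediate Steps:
p = 741/28 (p = 41*(1/28) + 25/1 = 41/28 + 25*1 = 41/28 + 25 = 741/28 ≈ 26.464)
t = 265 (t = 5*53 = 265)
t + D(11)*p = 265 + 11*(741/28) = 265 + 8151/28 = 15571/28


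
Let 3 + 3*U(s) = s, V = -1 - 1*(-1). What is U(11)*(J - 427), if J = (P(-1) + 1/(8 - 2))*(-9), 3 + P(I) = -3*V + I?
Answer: -3140/3 ≈ -1046.7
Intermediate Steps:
V = 0 (V = -1 + 1 = 0)
U(s) = -1 + s/3
P(I) = -3 + I (P(I) = -3 + (-3*0 + I) = -3 + (0 + I) = -3 + I)
J = 69/2 (J = ((-3 - 1) + 1/(8 - 2))*(-9) = (-4 + 1/6)*(-9) = (-4 + ⅙)*(-9) = -23/6*(-9) = 69/2 ≈ 34.500)
U(11)*(J - 427) = (-1 + (⅓)*11)*(69/2 - 427) = (-1 + 11/3)*(-785/2) = (8/3)*(-785/2) = -3140/3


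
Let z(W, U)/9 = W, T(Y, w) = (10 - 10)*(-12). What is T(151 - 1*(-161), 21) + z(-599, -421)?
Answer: -5391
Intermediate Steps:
T(Y, w) = 0 (T(Y, w) = 0*(-12) = 0)
z(W, U) = 9*W
T(151 - 1*(-161), 21) + z(-599, -421) = 0 + 9*(-599) = 0 - 5391 = -5391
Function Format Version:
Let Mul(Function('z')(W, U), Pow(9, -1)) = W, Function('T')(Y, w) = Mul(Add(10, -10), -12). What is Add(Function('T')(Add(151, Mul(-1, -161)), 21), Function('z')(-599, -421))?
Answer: -5391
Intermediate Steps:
Function('T')(Y, w) = 0 (Function('T')(Y, w) = Mul(0, -12) = 0)
Function('z')(W, U) = Mul(9, W)
Add(Function('T')(Add(151, Mul(-1, -161)), 21), Function('z')(-599, -421)) = Add(0, Mul(9, -599)) = Add(0, -5391) = -5391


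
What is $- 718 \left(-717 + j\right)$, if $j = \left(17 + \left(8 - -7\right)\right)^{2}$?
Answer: $-220426$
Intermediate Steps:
$j = 1024$ ($j = \left(17 + \left(8 + 7\right)\right)^{2} = \left(17 + 15\right)^{2} = 32^{2} = 1024$)
$- 718 \left(-717 + j\right) = - 718 \left(-717 + 1024\right) = \left(-718\right) 307 = -220426$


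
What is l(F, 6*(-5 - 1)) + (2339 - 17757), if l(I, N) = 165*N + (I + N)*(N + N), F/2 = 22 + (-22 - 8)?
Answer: -17614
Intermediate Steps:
F = -16 (F = 2*(22 + (-22 - 8)) = 2*(22 - 30) = 2*(-8) = -16)
l(I, N) = 165*N + 2*N*(I + N) (l(I, N) = 165*N + (I + N)*(2*N) = 165*N + 2*N*(I + N))
l(F, 6*(-5 - 1)) + (2339 - 17757) = (6*(-5 - 1))*(165 + 2*(-16) + 2*(6*(-5 - 1))) + (2339 - 17757) = (6*(-6))*(165 - 32 + 2*(6*(-6))) - 15418 = -36*(165 - 32 + 2*(-36)) - 15418 = -36*(165 - 32 - 72) - 15418 = -36*61 - 15418 = -2196 - 15418 = -17614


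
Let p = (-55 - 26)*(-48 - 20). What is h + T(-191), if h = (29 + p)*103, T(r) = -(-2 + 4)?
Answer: 570309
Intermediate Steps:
T(r) = -2 (T(r) = -1*2 = -2)
p = 5508 (p = -81*(-68) = 5508)
h = 570311 (h = (29 + 5508)*103 = 5537*103 = 570311)
h + T(-191) = 570311 - 2 = 570309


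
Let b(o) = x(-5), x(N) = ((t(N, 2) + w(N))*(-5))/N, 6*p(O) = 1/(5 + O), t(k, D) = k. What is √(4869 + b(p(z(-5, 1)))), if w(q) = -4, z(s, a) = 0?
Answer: 18*√15 ≈ 69.714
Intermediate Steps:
p(O) = 1/(6*(5 + O))
x(N) = (20 - 5*N)/N (x(N) = ((N - 4)*(-5))/N = ((-4 + N)*(-5))/N = (20 - 5*N)/N)
b(o) = -9 (b(o) = -5 + 20/(-5) = -5 + 20*(-⅕) = -5 - 4 = -9)
√(4869 + b(p(z(-5, 1)))) = √(4869 - 9) = √4860 = 18*√15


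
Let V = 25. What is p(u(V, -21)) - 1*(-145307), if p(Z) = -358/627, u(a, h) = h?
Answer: 91107131/627 ≈ 1.4531e+5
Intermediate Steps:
p(Z) = -358/627 (p(Z) = -358*1/627 = -358/627)
p(u(V, -21)) - 1*(-145307) = -358/627 - 1*(-145307) = -358/627 + 145307 = 91107131/627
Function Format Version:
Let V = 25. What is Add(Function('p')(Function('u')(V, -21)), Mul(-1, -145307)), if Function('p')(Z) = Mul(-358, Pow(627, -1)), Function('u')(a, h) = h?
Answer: Rational(91107131, 627) ≈ 1.4531e+5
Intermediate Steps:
Function('p')(Z) = Rational(-358, 627) (Function('p')(Z) = Mul(-358, Rational(1, 627)) = Rational(-358, 627))
Add(Function('p')(Function('u')(V, -21)), Mul(-1, -145307)) = Add(Rational(-358, 627), Mul(-1, -145307)) = Add(Rational(-358, 627), 145307) = Rational(91107131, 627)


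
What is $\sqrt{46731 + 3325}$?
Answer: $2 \sqrt{12514} \approx 223.73$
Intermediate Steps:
$\sqrt{46731 + 3325} = \sqrt{50056} = 2 \sqrt{12514}$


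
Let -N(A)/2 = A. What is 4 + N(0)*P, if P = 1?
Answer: 4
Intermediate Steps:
N(A) = -2*A
4 + N(0)*P = 4 - 2*0*1 = 4 + 0*1 = 4 + 0 = 4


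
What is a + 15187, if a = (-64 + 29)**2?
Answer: 16412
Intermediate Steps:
a = 1225 (a = (-35)**2 = 1225)
a + 15187 = 1225 + 15187 = 16412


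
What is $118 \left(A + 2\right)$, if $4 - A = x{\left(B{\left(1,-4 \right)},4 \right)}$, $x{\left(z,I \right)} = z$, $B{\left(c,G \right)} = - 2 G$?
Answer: $-236$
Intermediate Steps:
$A = -4$ ($A = 4 - \left(-2\right) \left(-4\right) = 4 - 8 = -4$)
$118 \left(A + 2\right) = 118 \left(-4 + 2\right) = 118 \left(-2\right) = -236$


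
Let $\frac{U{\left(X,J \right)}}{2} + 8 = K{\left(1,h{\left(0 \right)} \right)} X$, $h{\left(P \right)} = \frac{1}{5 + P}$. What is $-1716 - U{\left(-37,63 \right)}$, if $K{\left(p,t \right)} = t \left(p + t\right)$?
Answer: $- \frac{42056}{25} \approx -1682.2$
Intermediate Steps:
$U{\left(X,J \right)} = -16 + \frac{12 X}{25}$ ($U{\left(X,J \right)} = -16 + 2 \frac{1 + \frac{1}{5 + 0}}{5 + 0} X = -16 + 2 \frac{1 + \frac{1}{5}}{5} X = -16 + 2 \cdot \frac{1}{5} \cdot \frac{6}{5} X = -16 + 2 \frac{6 X}{25} = -16 + \frac{12 X}{25}$)
$-1716 - U{\left(-37,63 \right)} = -1716 - \left(-16 + \frac{12}{25} \left(-37\right)\right) = -1716 - \left(-16 - \frac{444}{25}\right) = -1716 - - \frac{844}{25} = -1716 + \frac{844}{25} = - \frac{42056}{25}$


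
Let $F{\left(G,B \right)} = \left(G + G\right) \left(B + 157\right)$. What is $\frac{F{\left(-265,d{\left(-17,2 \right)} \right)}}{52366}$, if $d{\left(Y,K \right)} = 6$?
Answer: $- \frac{43195}{26183} \approx -1.6497$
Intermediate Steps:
$F{\left(G,B \right)} = 2 G \left(157 + B\right)$
$\frac{F{\left(-265,d{\left(-17,2 \right)} \right)}}{52366} = \frac{2 \left(-265\right) \left(157 + 6\right)}{52366} = 2 \left(-265\right) 163 \cdot \frac{1}{52366} = \left(-86390\right) \frac{1}{52366} = - \frac{43195}{26183}$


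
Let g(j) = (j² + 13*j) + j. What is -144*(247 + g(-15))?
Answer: -37728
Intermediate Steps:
g(j) = j² + 14*j
-144*(247 + g(-15)) = -144*(247 - 15*(14 - 15)) = -144*(247 - 15*(-1)) = -144*(247 + 15) = -144*262 = -37728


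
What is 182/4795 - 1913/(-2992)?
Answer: 1388197/2049520 ≈ 0.67733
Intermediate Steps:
182/4795 - 1913/(-2992) = 182*(1/4795) - 1913*(-1/2992) = 26/685 + 1913/2992 = 1388197/2049520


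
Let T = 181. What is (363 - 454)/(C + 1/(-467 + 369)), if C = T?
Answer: -8918/17737 ≈ -0.50279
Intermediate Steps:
C = 181
(363 - 454)/(C + 1/(-467 + 369)) = (363 - 454)/(181 + 1/(-467 + 369)) = -91/(181 + 1/(-98)) = -91/(181 - 1/98) = -91/17737/98 = -91*98/17737 = -8918/17737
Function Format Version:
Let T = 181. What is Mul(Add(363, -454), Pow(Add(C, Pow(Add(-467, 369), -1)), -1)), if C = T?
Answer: Rational(-8918, 17737) ≈ -0.50279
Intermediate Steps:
C = 181
Mul(Add(363, -454), Pow(Add(C, Pow(Add(-467, 369), -1)), -1)) = Mul(Add(363, -454), Pow(Add(181, Pow(Add(-467, 369), -1)), -1)) = Mul(-91, Pow(Add(181, Pow(-98, -1)), -1)) = Mul(-91, Pow(Add(181, Rational(-1, 98)), -1)) = Mul(-91, Pow(Rational(17737, 98), -1)) = Mul(-91, Rational(98, 17737)) = Rational(-8918, 17737)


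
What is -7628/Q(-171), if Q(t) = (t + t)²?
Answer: -1907/29241 ≈ -0.065217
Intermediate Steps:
Q(t) = 4*t² (Q(t) = (2*t)² = 4*t²)
-7628/Q(-171) = -7628/(4*(-171)²) = -7628/(4*29241) = -7628/116964 = -7628*1/116964 = -1907/29241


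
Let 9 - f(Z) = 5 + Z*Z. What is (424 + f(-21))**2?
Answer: 169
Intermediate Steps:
f(Z) = 4 - Z**2 (f(Z) = 9 - (5 + Z*Z) = 9 - (5 + Z**2) = 9 + (-5 - Z**2) = 4 - Z**2)
(424 + f(-21))**2 = (424 + (4 - 1*(-21)**2))**2 = (424 + (4 - 1*441))**2 = (424 + (4 - 441))**2 = (424 - 437)**2 = (-13)**2 = 169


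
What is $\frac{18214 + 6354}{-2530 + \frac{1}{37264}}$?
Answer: $- \frac{915501952}{94277919} \approx -9.7107$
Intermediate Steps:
$\frac{18214 + 6354}{-2530 + \frac{1}{37264}} = \frac{24568}{-2530 + \frac{1}{37264}} = \frac{24568}{- \frac{94277919}{37264}} = 24568 \left(- \frac{37264}{94277919}\right) = - \frac{915501952}{94277919}$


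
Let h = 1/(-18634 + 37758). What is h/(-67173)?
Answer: -1/1284616452 ≈ -7.7844e-10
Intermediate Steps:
h = 1/19124 ≈ 5.2290e-5
h/(-67173) = (1/19124)/(-67173) = (1/19124)*(-1/67173) = -1/1284616452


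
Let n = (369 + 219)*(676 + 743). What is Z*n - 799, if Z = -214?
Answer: -178556407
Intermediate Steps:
n = 834372 (n = 588*1419 = 834372)
Z*n - 799 = -214*834372 - 799 = -178555608 - 799 = -178556407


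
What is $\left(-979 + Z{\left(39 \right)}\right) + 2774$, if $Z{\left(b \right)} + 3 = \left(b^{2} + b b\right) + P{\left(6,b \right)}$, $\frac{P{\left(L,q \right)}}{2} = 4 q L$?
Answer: $6706$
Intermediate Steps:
$P{\left(L,q \right)} = 8 L q$ ($P{\left(L,q \right)} = 2 \cdot 4 q L = 2 \cdot 4 L q = 8 L q$)
$Z{\left(b \right)} = -3 + 2 b^{2} + 48 b$ ($Z{\left(b \right)} = -3 + \left(\left(b^{2} + b b\right) + 8 \cdot 6 b\right) = -3 + \left(\left(b^{2} + b^{2}\right) + 48 b\right) = -3 + \left(2 b^{2} + 48 b\right) = -3 + 2 b^{2} + 48 b$)
$\left(-979 + Z{\left(39 \right)}\right) + 2774 = \left(-979 + \left(-3 + 2 \cdot 39^{2} + 48 \cdot 39\right)\right) + 2774 = \left(-979 + \left(-3 + 2 \cdot 1521 + 1872\right)\right) + 2774 = \left(-979 + \left(-3 + 3042 + 1872\right)\right) + 2774 = \left(-979 + 4911\right) + 2774 = 3932 + 2774 = 6706$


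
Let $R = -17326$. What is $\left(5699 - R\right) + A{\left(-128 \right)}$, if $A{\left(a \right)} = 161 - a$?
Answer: $23314$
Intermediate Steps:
$\left(5699 - R\right) + A{\left(-128 \right)} = \left(5699 - -17326\right) + \left(161 - -128\right) = \left(5699 + 17326\right) + \left(161 + 128\right) = 23025 + 289 = 23314$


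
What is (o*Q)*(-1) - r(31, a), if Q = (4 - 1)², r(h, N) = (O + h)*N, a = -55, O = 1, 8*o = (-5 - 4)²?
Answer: 13351/8 ≈ 1668.9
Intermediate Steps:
o = 81/8 (o = (-5 - 4)²/8 = (⅛)*(-9)² = (⅛)*81 = 81/8 ≈ 10.125)
r(h, N) = N*(1 + h) (r(h, N) = (1 + h)*N = N*(1 + h))
Q = 9 (Q = 3² = 9)
(o*Q)*(-1) - r(31, a) = ((81/8)*9)*(-1) - (-55)*(1 + 31) = (729/8)*(-1) - (-55)*32 = -729/8 - 1*(-1760) = -729/8 + 1760 = 13351/8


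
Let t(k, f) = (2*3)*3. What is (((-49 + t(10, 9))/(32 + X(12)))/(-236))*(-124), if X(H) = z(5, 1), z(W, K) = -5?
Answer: -961/1593 ≈ -0.60326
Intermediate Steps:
t(k, f) = 18 (t(k, f) = 6*3 = 18)
X(H) = -5
(((-49 + t(10, 9))/(32 + X(12)))/(-236))*(-124) = (((-49 + 18)/(32 - 5))/(-236))*(-124) = (-31/27*(-1/236))*(-124) = (-31*1/27*(-1/236))*(-124) = -31/27*(-1/236)*(-124) = (31/6372)*(-124) = -961/1593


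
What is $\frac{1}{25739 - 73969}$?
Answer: $- \frac{1}{48230} \approx -2.0734 \cdot 10^{-5}$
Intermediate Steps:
$\frac{1}{25739 - 73969} = \frac{1}{-48230} = - \frac{1}{48230}$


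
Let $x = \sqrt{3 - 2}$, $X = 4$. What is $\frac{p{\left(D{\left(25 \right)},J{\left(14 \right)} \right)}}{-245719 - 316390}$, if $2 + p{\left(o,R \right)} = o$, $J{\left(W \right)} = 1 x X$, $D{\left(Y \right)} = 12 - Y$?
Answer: $\frac{15}{562109} \approx 2.6685 \cdot 10^{-5}$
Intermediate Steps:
$x = 1$ ($x = \sqrt{1} = 1$)
$J{\left(W \right)} = 4$ ($J{\left(W \right)} = 1 \cdot 1 \cdot 4 = 1 \cdot 4 = 4$)
$p{\left(o,R \right)} = -2 + o$
$\frac{p{\left(D{\left(25 \right)},J{\left(14 \right)} \right)}}{-245719 - 316390} = \frac{-2 + \left(12 - 25\right)}{-245719 - 316390} = \frac{-2 + \left(12 - 25\right)}{-562109} = \left(-2 - 13\right) \left(- \frac{1}{562109}\right) = \left(-15\right) \left(- \frac{1}{562109}\right) = \frac{15}{562109}$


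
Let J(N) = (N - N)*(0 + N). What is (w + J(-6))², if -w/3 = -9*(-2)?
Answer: 2916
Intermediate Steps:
J(N) = 0 (J(N) = 0*N = 0)
w = -54 (w = -(-27)*(-2) = -3*18 = -54)
(w + J(-6))² = (-54 + 0)² = (-54)² = 2916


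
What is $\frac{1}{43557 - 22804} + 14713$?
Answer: $\frac{305338890}{20753} \approx 14713.0$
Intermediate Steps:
$\frac{1}{43557 - 22804} + 14713 = \frac{1}{20753} + 14713 = \frac{305338890}{20753}$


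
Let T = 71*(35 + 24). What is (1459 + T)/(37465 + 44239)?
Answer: 706/10213 ≈ 0.069128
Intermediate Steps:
T = 4189 (T = 71*59 = 4189)
(1459 + T)/(37465 + 44239) = (1459 + 4189)/(37465 + 44239) = 5648/81704 = 5648*(1/81704) = 706/10213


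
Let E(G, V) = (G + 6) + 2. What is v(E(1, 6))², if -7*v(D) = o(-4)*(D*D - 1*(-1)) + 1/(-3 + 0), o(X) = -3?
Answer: 546121/441 ≈ 1238.4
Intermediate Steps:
E(G, V) = 8 + G (E(G, V) = (6 + G) + 2 = 8 + G)
v(D) = 10/21 + 3*D²/7 (v(D) = -(-3*(D*D - 1*(-1)) + 1/(-3 + 0))/7 = -(-3*(D² + 1) + 1/(-3))/7 = -(-3*(1 + D²) - ⅓)/7 = -((-3 - 3*D²) - ⅓)/7 = -(-10/3 - 3*D²)/7 = 10/21 + 3*D²/7)
v(E(1, 6))² = (10/21 + 3*(8 + 1)²/7)² = (10/21 + (3/7)*9²)² = (10/21 + (3/7)*81)² = (10/21 + 243/7)² = (739/21)² = 546121/441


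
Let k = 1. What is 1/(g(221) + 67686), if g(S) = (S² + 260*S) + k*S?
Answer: 1/174208 ≈ 5.7403e-6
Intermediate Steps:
g(S) = S² + 261*S (g(S) = (S² + 260*S) + 1*S = (S² + 260*S) + S = S² + 261*S)
1/(g(221) + 67686) = 1/(221*(261 + 221) + 67686) = 1/(221*482 + 67686) = 1/(106522 + 67686) = 1/174208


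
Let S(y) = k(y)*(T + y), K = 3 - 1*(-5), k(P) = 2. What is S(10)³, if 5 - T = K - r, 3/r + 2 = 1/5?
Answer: 32768/27 ≈ 1213.6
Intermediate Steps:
r = -5/3 (r = 3/(-2 + 1/5) = 3/(-2 + ⅕) = 3/(-9/5) = 3*(-5/9) = -5/3 ≈ -1.6667)
K = 8 (K = 3 + 5 = 8)
T = -14/3 (T = 5 - (8 - 1*(-5/3)) = 5 - (8 + 5/3) = 5 - 1*29/3 = 5 - 29/3 = -14/3 ≈ -4.6667)
S(y) = -28/3 + 2*y (S(y) = 2*(-14/3 + y) = -28/3 + 2*y)
S(10)³ = (-28/3 + 2*10)³ = (-28/3 + 20)³ = (32/3)³ = 32768/27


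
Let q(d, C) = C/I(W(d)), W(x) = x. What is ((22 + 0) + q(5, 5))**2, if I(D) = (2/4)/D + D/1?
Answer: 1373584/2601 ≈ 528.10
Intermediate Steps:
I(D) = D + 1/(2*D) (I(D) = (2*(1/4))/D + D*1 = 1/(2*D) + D = D + 1/(2*D))
q(d, C) = C/(d + 1/(2*d))
((22 + 0) + q(5, 5))**2 = ((22 + 0) + 2*5*5/(1 + 2*5**2))**2 = (22 + 2*5*5/(1 + 2*25))**2 = (22 + 2*5*5/(1 + 50))**2 = (22 + 2*5*5/51)**2 = (22 + 2*5*5*(1/51))**2 = (22 + 50/51)**2 = (1172/51)**2 = 1373584/2601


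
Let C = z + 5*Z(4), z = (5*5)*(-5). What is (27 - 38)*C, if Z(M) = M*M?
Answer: 495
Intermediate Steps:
z = -125 (z = 25*(-5) = -125)
Z(M) = M²
C = -45 (C = -125 + 5*4² = -125 + 5*16 = -125 + 80 = -45)
(27 - 38)*C = (27 - 38)*(-45) = -11*(-45) = 495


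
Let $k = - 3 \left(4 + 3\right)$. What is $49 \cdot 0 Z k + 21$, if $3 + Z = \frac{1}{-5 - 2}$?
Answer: $21$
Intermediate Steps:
$Z = - \frac{22}{7}$ ($Z = -3 + \frac{1}{-5 - 2} = -3 + \frac{1}{-7} = -3 - \frac{1}{7} = - \frac{22}{7} \approx -3.1429$)
$k = -21$ ($k = \left(-3\right) 7 = -21$)
$49 \cdot 0 Z k + 21 = 49 \cdot 0 \left(- \frac{22}{7}\right) \left(-21\right) + 21 = 49 \cdot 0 \left(-21\right) + 21 = 49 \cdot 0 + 21 = 0 + 21 = 21$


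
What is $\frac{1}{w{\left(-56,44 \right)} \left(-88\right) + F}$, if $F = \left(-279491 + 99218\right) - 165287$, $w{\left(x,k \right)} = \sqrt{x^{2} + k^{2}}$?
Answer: $- \frac{43195}{14921554504} + \frac{11 \sqrt{317}}{3730388626} \approx -2.8423 \cdot 10^{-6}$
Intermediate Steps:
$w{\left(x,k \right)} = \sqrt{k^{2} + x^{2}}$
$F = -345560$ ($F = -180273 - 165287 = -345560$)
$\frac{1}{w{\left(-56,44 \right)} \left(-88\right) + F} = \frac{1}{\sqrt{44^{2} + \left(-56\right)^{2}} \left(-88\right) - 345560} = \frac{1}{\sqrt{1936 + 3136} \left(-88\right) - 345560} = \frac{1}{\sqrt{5072} \left(-88\right) - 345560} = \frac{1}{4 \sqrt{317} \left(-88\right) - 345560} = \frac{1}{- 352 \sqrt{317} - 345560} = \frac{1}{-345560 - 352 \sqrt{317}}$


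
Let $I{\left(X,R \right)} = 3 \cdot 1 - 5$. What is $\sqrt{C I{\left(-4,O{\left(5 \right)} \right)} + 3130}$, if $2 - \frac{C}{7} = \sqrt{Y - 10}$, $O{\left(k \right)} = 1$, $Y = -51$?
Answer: $\sqrt{3102 + 14 i \sqrt{61}} \approx 55.704 + 0.9815 i$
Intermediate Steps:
$I{\left(X,R \right)} = -2$ ($I{\left(X,R \right)} = 3 - 5 = -2$)
$C = 14 - 7 i \sqrt{61}$ ($C = 14 - 7 \sqrt{-51 - 10} = 14 - 7 \sqrt{-61} = 14 - 7 i \sqrt{61} \approx 14.0 - 54.672 i$)
$\sqrt{C I{\left(-4,O{\left(5 \right)} \right)} + 3130} = \sqrt{\left(14 - 7 i \sqrt{61}\right) \left(-2\right) + 3130} = \sqrt{\left(-28 + 14 i \sqrt{61}\right) + 3130} = \sqrt{3102 + 14 i \sqrt{61}}$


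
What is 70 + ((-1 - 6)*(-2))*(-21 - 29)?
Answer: -630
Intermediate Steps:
70 + ((-1 - 6)*(-2))*(-21 - 29) = 70 - 7*(-2)*(-50) = 70 + 14*(-50) = 70 - 700 = -630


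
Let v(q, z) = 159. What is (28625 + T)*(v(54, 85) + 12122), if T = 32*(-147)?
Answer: 293773801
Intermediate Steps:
T = -4704
(28625 + T)*(v(54, 85) + 12122) = (28625 - 4704)*(159 + 12122) = 23921*12281 = 293773801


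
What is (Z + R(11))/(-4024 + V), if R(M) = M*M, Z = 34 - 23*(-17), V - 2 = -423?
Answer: -78/635 ≈ -0.12283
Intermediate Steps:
V = -421 (V = 2 - 423 = -421)
Z = 425 (Z = 34 + 391 = 425)
R(M) = M**2
(Z + R(11))/(-4024 + V) = (425 + 11**2)/(-4024 - 421) = (425 + 121)/(-4445) = 546*(-1/4445) = -78/635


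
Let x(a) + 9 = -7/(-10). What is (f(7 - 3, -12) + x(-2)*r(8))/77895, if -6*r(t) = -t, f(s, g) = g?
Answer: -346/1168425 ≈ -0.00029613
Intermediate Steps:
x(a) = -83/10 (x(a) = -9 - 7/(-10) = -9 - 7*(-1/10) = -9 + 7/10 = -83/10)
r(t) = t/6 (r(t) = -(-1)*t/6 = t/6)
(f(7 - 3, -12) + x(-2)*r(8))/77895 = (-12 - 83*8/60)/77895 = (-12 - 83/10*4/3)*(1/77895) = (-12 - 166/15)*(1/77895) = -346/15*1/77895 = -346/1168425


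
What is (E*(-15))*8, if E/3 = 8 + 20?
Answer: -10080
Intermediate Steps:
E = 84 (E = 3*(8 + 20) = 3*28 = 84)
(E*(-15))*8 = (84*(-15))*8 = -1260*8 = -10080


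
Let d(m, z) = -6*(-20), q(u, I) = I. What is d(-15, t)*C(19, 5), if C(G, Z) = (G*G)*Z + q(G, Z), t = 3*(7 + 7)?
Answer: 217200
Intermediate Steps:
t = 42 (t = 3*14 = 42)
d(m, z) = 120
C(G, Z) = Z + Z*G² (C(G, Z) = (G*G)*Z + Z = G²*Z + Z = Z*G² + Z = Z + Z*G²)
d(-15, t)*C(19, 5) = 120*(5*(1 + 19²)) = 120*(5*(1 + 361)) = 120*(5*362) = 120*1810 = 217200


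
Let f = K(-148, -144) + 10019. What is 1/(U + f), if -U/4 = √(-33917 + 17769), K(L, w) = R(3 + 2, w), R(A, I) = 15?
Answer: 5017/50469762 + 2*I*√4037/25234881 ≈ 9.9406e-5 + 5.0357e-6*I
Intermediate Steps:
K(L, w) = 15
U = -8*I*√4037 (U = -4*√(-33917 + 17769) = -8*I*√4037 ≈ -508.3*I)
f = 10034 (f = 15 + 10019 = 10034)
1/(U + f) = 1/(-8*I*√4037 + 10034) = 1/(10034 - 8*I*√4037)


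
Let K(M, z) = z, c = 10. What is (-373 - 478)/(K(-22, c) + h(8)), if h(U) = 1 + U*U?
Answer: -851/75 ≈ -11.347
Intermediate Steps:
h(U) = 1 + U²
(-373 - 478)/(K(-22, c) + h(8)) = (-373 - 478)/(10 + (1 + 8²)) = -851/(10 + (1 + 64)) = -851/(10 + 65) = -851/75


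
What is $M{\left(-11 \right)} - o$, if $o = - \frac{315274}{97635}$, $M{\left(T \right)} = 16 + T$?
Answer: $\frac{803449}{97635} \approx 8.2291$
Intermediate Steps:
$o = - \frac{315274}{97635}$ ($o = \left(-315274\right) \frac{1}{97635} = - \frac{315274}{97635} \approx -3.2291$)
$M{\left(-11 \right)} - o = \left(16 - 11\right) - - \frac{315274}{97635} = 5 + \frac{315274}{97635} = \frac{803449}{97635}$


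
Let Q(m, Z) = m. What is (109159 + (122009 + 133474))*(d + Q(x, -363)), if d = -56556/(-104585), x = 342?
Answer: 13063163273892/104585 ≈ 1.2490e+8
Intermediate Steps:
d = 56556/104585 (d = -56556*(-1/104585) = 56556/104585 ≈ 0.54077)
(109159 + (122009 + 133474))*(d + Q(x, -363)) = (109159 + (122009 + 133474))*(56556/104585 + 342) = (109159 + 255483)*(35824626/104585) = 364642*(35824626/104585) = 13063163273892/104585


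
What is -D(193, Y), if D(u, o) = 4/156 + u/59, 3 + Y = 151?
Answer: -7586/2301 ≈ -3.2968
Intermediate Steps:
Y = 148 (Y = -3 + 151 = 148)
D(u, o) = 1/39 + u/59 (D(u, o) = 4*(1/156) + u*(1/59) = 1/39 + u/59)
-D(193, Y) = -(1/39 + (1/59)*193) = -(1/39 + 193/59) = -1*7586/2301 = -7586/2301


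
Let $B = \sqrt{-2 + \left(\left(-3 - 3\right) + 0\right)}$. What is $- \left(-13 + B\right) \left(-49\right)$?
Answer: $-637 + 98 i \sqrt{2} \approx -637.0 + 138.59 i$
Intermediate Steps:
$B = 2 i \sqrt{2}$ ($B = \sqrt{-2 + \left(-6 + 0\right)} = \sqrt{-2 - 6} = \sqrt{-8} = 2 i \sqrt{2} \approx 2.8284 i$)
$- \left(-13 + B\right) \left(-49\right) = - \left(-13 + 2 i \sqrt{2}\right) \left(-49\right) = - (637 - 98 i \sqrt{2}) = -637 + 98 i \sqrt{2}$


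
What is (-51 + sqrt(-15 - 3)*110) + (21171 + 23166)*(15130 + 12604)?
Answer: 1229642307 + 330*I*sqrt(2) ≈ 1.2296e+9 + 466.69*I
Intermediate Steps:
(-51 + sqrt(-15 - 3)*110) + (21171 + 23166)*(15130 + 12604) = (-51 + sqrt(-18)*110) + 44337*27734 = (-51 + (3*I*sqrt(2))*110) + 1229642358 = (-51 + 330*I*sqrt(2)) + 1229642358 = 1229642307 + 330*I*sqrt(2)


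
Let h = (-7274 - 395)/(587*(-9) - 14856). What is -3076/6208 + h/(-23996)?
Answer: -92908834681/187503112272 ≈ -0.49551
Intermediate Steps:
h = 7669/20139 (h = -7669/(-5283 - 14856) = -7669/(-20139) = -7669*(-1/20139) = 7669/20139 ≈ 0.38080)
-3076/6208 + h/(-23996) = -3076/6208 + (7669/20139)/(-23996) = -3076*1/6208 + (7669/20139)*(-1/23996) = -769/1552 - 7669/483255444 = -92908834681/187503112272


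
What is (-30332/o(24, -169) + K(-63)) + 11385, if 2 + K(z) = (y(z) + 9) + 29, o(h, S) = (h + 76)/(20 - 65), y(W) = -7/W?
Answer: 1128173/45 ≈ 25071.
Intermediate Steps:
o(h, S) = -76/45 - h/45 (o(h, S) = (76 + h)/(-45) = (76 + h)*(-1/45) = -76/45 - h/45)
K(z) = 36 - 7/z (K(z) = -2 + ((-7/z + 9) + 29) = -2 + ((9 - 7/z) + 29) = -2 + (38 - 7/z) = 36 - 7/z)
(-30332/o(24, -169) + K(-63)) + 11385 = (-30332/(-76/45 - 1/45*24) + (36 - 7/(-63))) + 11385 = (-30332/(-76/45 - 8/15) + (36 - 7*(-1/63))) + 11385 = (-30332/(-20/9) + (36 + ⅑)) + 11385 = (-30332*(-9/20) + 325/9) + 11385 = (68247/5 + 325/9) + 11385 = 615848/45 + 11385 = 1128173/45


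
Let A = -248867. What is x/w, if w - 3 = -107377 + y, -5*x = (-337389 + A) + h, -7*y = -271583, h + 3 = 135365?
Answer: -3156258/2400175 ≈ -1.3150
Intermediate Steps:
h = 135362 (h = -3 + 135365 = 135362)
y = 271583/7 (y = -⅐*(-271583) = 271583/7 ≈ 38798.)
x = 450894/5 (x = -((-337389 - 248867) + 135362)/5 = -(-586256 + 135362)/5 = -⅕*(-450894) = 450894/5 ≈ 90179.)
w = -480035/7 (w = 3 + (-107377 + 271583/7) = 3 - 480056/7 = -480035/7 ≈ -68576.)
x/w = 450894/(5*(-480035/7)) = (450894/5)*(-7/480035) = -3156258/2400175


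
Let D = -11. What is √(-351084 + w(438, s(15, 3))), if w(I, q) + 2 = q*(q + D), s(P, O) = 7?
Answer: I*√351114 ≈ 592.55*I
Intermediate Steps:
w(I, q) = -2 + q*(-11 + q) (w(I, q) = -2 + q*(q - 11) = -2 + q*(-11 + q))
√(-351084 + w(438, s(15, 3))) = √(-351084 + (-2 + 7² - 11*7)) = √(-351084 + (-2 + 49 - 77)) = √(-351084 - 30) = √(-351114) = I*√351114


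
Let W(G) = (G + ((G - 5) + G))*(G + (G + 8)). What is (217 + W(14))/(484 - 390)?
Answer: 1549/94 ≈ 16.479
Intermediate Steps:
W(G) = (-5 + 3*G)*(8 + 2*G) (W(G) = (G + ((-5 + G) + G))*(G + (8 + G)) = (G + (-5 + 2*G))*(8 + 2*G) = (-5 + 3*G)*(8 + 2*G))
(217 + W(14))/(484 - 390) = (217 + (-40 + 6*14**2 + 14*14))/(484 - 390) = (217 + (-40 + 6*196 + 196))/94 = (217 + (-40 + 1176 + 196))*(1/94) = (217 + 1332)*(1/94) = 1549*(1/94) = 1549/94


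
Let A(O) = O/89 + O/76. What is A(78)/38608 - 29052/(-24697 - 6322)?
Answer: 3793584788577/4050220808864 ≈ 0.93664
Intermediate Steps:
A(O) = 165*O/6764 (A(O) = O*(1/89) + O*(1/76) = O/89 + O/76 = 165*O/6764)
A(78)/38608 - 29052/(-24697 - 6322) = ((165/6764)*78)/38608 - 29052/(-24697 - 6322) = (6435/3382)*(1/38608) - 29052/(-31019) = 6435/130572256 - 29052*(-1/31019) = 6435/130572256 + 29052/31019 = 3793584788577/4050220808864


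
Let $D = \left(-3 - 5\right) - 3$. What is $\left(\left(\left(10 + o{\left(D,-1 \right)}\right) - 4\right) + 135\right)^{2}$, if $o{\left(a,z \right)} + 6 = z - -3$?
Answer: $18769$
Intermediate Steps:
$D = -11$ ($D = -8 - 3 = -11$)
$o{\left(a,z \right)} = -3 + z$ ($o{\left(a,z \right)} = -6 + \left(z - -3\right) = -6 + \left(z + 3\right) = -6 + \left(3 + z\right) = -3 + z$)
$\left(\left(\left(10 + o{\left(D,-1 \right)}\right) - 4\right) + 135\right)^{2} = \left(\left(\left(10 - 4\right) - 4\right) + 135\right)^{2} = \left(\left(6 - 4\right) + 135\right)^{2} = \left(2 + 135\right)^{2} = 137^{2} = 18769$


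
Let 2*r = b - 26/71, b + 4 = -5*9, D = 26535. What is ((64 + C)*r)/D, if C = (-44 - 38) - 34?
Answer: 18226/376797 ≈ 0.048371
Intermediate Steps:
C = -116 (C = -82 - 34 = -116)
b = -49 (b = -4 - 5*9 = -4 - 45 = -49)
r = -3505/142 (r = (-49 - 26/71)/2 = (1/2)*(-3505/71) = -3505/142 ≈ -24.683)
((64 + C)*r)/D = ((64 - 116)*(-3505/142))/26535 = -52*(-3505/142)*(1/26535) = (91130/71)*(1/26535) = 18226/376797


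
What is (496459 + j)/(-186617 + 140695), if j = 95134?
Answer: -591593/45922 ≈ -12.883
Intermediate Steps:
(496459 + j)/(-186617 + 140695) = (496459 + 95134)/(-186617 + 140695) = 591593/(-45922) = 591593*(-1/45922) = -591593/45922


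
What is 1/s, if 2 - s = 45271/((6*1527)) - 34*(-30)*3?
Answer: -9162/28062667 ≈ -0.00032648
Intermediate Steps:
s = -28062667/9162 (s = 2 - (45271/((6*1527)) - 34*(-30)*3) = 2 - (45271/9162 + 1020*3) = 2 - (45271*(1/9162) + 3060) = 2 - (45271/9162 + 3060) = 2 - 1*28080991/9162 = 2 - 28080991/9162 = -28062667/9162 ≈ -3062.9)
1/s = 1/(-28062667/9162) = -9162/28062667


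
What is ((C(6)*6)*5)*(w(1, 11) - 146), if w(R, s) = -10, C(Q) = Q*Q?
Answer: -168480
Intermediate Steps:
C(Q) = Q²
((C(6)*6)*5)*(w(1, 11) - 146) = ((6²*6)*5)*(-10 - 146) = ((36*6)*5)*(-156) = (216*5)*(-156) = 1080*(-156) = -168480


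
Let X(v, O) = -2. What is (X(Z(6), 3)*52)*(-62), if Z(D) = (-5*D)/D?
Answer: 6448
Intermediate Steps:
Z(D) = -5
(X(Z(6), 3)*52)*(-62) = -2*52*(-62) = -104*(-62) = 6448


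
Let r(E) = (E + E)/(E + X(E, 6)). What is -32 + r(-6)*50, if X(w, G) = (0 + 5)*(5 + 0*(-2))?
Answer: -1208/19 ≈ -63.579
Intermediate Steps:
X(w, G) = 25 (X(w, G) = 5*(5 + 0) = 5*5 = 25)
r(E) = 2*E/(25 + E) (r(E) = (E + E)/(E + 25) = (2*E)/(25 + E) = 2*E/(25 + E))
-32 + r(-6)*50 = -32 + (2*(-6)/(25 - 6))*50 = -32 + (2*(-6)/19)*50 = -32 + (2*(-6)*(1/19))*50 = -32 - 12/19*50 = -32 - 600/19 = -1208/19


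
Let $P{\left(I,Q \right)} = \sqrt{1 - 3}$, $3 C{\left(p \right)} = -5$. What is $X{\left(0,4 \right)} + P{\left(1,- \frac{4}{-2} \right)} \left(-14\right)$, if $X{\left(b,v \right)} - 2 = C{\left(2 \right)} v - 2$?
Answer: $- \frac{20}{3} - 14 i \sqrt{2} \approx -6.6667 - 19.799 i$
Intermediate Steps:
$C{\left(p \right)} = - \frac{5}{3}$ ($C{\left(p \right)} = \frac{1}{3} \left(-5\right) = - \frac{5}{3}$)
$X{\left(b,v \right)} = - \frac{5 v}{3}$ ($X{\left(b,v \right)} = 2 - \left(2 + \frac{5 v}{3}\right) = - \frac{5 v}{3}$)
$P{\left(I,Q \right)} = i \sqrt{2}$ ($P{\left(I,Q \right)} = \sqrt{-2} = i \sqrt{2}$)
$X{\left(0,4 \right)} + P{\left(1,- \frac{4}{-2} \right)} \left(-14\right) = \left(- \frac{5}{3}\right) 4 + i \sqrt{2} \left(-14\right) = - \frac{20}{3} - 14 i \sqrt{2}$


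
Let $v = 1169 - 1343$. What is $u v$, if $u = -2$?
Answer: $348$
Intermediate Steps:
$v = -174$ ($v = 1169 - 1343 = -174$)
$u v = \left(-2\right) \left(-174\right) = 348$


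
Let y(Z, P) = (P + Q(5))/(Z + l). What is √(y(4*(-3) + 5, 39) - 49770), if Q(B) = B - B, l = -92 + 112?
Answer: I*√49767 ≈ 223.09*I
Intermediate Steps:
l = 20
Q(B) = 0
y(Z, P) = P/(20 + Z) (y(Z, P) = (P + 0)/(Z + 20) = P/(20 + Z))
√(y(4*(-3) + 5, 39) - 49770) = √(39/(20 + (4*(-3) + 5)) - 49770) = √(39/(20 + (-12 + 5)) - 49770) = √(39/(20 - 7) - 49770) = √(39/13 - 49770) = √(39*(1/13) - 49770) = √(3 - 49770) = √(-49767) = I*√49767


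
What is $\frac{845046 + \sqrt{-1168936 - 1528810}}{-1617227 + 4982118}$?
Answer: $\frac{845046}{3364891} + \frac{i \sqrt{2697746}}{3364891} \approx 0.25114 + 0.00048812 i$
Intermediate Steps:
$\frac{845046 + \sqrt{-1168936 - 1528810}}{-1617227 + 4982118} = \frac{845046 + \sqrt{-2697746}}{3364891} = \left(845046 + i \sqrt{2697746}\right) \frac{1}{3364891} = \frac{845046}{3364891} + \frac{i \sqrt{2697746}}{3364891}$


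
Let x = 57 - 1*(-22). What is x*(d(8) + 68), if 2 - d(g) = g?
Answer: 4898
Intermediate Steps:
d(g) = 2 - g
x = 79 (x = 57 + 22 = 79)
x*(d(8) + 68) = 79*((2 - 1*8) + 68) = 79*((2 - 8) + 68) = 79*(-6 + 68) = 79*62 = 4898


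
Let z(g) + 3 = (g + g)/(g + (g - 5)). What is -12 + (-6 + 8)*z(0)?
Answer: -18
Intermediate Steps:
z(g) = -3 + 2*g/(-5 + 2*g) (z(g) = -3 + (g + g)/(g + (g - 5)) = -3 + (2*g)/(g + (-5 + g)) = -3 + (2*g)/(-5 + 2*g) = -3 + 2*g/(-5 + 2*g))
-12 + (-6 + 8)*z(0) = -12 + (-6 + 8)*((15 - 4*0)/(-5 + 2*0)) = -12 + 2*((15 + 0)/(-5 + 0)) = -12 + 2*(15/(-5)) = -12 + 2*(-⅕*15) = -12 + 2*(-3) = -12 - 6 = -18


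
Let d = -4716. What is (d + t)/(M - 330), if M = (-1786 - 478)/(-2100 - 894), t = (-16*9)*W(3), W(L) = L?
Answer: 3853278/246439 ≈ 15.636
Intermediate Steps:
t = -432 (t = -16*9*3 = -144*3 = -432)
M = 1132/1497 (M = -2264/(-2994) = -2264*(-1/2994) = 1132/1497 ≈ 0.75618)
(d + t)/(M - 330) = (-4716 - 432)/(1132/1497 - 330) = -5148/(-492878/1497) = -5148*(-1497/492878) = 3853278/246439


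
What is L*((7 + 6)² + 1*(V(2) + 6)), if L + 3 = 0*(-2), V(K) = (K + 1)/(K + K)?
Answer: -2109/4 ≈ -527.25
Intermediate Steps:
V(K) = (1 + K)/(2*K) (V(K) = (1 + K)/((2*K)) = (1 + K)*(1/(2*K)) = (1 + K)/(2*K))
L = -3 (L = -3 + 0*(-2) = -3 + 0 = -3)
L*((7 + 6)² + 1*(V(2) + 6)) = -3*((7 + 6)² + 1*((½)*(1 + 2)/2 + 6)) = -3*(13² + 1*((½)*(½)*3 + 6)) = -3*(169 + 1*(¾ + 6)) = -3*(169 + 1*(27/4)) = -3*(169 + 27/4) = -3*703/4 = -2109/4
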